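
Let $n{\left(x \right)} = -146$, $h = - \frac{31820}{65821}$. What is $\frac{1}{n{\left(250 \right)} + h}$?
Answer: $- \frac{65821}{9641686} \approx -0.0068267$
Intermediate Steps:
$h = - \frac{31820}{65821}$ ($h = \left(-31820\right) \frac{1}{65821} = - \frac{31820}{65821} \approx -0.48343$)
$\frac{1}{n{\left(250 \right)} + h} = \frac{1}{-146 - \frac{31820}{65821}} = \frac{1}{- \frac{9641686}{65821}} = - \frac{65821}{9641686}$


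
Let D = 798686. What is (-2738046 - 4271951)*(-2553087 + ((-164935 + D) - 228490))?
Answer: 15056253816522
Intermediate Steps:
(-2738046 - 4271951)*(-2553087 + ((-164935 + D) - 228490)) = (-2738046 - 4271951)*(-2553087 + ((-164935 + 798686) - 228490)) = -7009997*(-2553087 + (633751 - 228490)) = -7009997*(-2553087 + 405261) = -7009997*(-2147826) = 15056253816522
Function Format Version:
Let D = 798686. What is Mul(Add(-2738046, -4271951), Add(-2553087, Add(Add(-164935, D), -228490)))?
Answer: 15056253816522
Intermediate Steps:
Mul(Add(-2738046, -4271951), Add(-2553087, Add(Add(-164935, D), -228490))) = Mul(Add(-2738046, -4271951), Add(-2553087, Add(Add(-164935, 798686), -228490))) = Mul(-7009997, Add(-2553087, Add(633751, -228490))) = Mul(-7009997, Add(-2553087, 405261)) = Mul(-7009997, -2147826) = 15056253816522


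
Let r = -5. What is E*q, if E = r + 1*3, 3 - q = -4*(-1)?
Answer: 2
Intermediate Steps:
q = -1 (q = 3 - (-4)*(-1) = 3 - 1*4 = 3 - 4 = -1)
E = -2 (E = -5 + 1*3 = -5 + 3 = -2)
E*q = -2*(-1) = 2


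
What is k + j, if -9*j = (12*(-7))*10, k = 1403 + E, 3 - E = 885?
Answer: 1843/3 ≈ 614.33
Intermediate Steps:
E = -882 (E = 3 - 1*885 = 3 - 885 = -882)
k = 521 (k = 1403 - 882 = 521)
j = 280/3 (j = -12*(-7)*10/9 = -(-28)*10/3 = -1/9*(-840) = 280/3 ≈ 93.333)
k + j = 521 + 280/3 = 1843/3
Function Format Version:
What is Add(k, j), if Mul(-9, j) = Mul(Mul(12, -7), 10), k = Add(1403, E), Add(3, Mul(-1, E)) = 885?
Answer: Rational(1843, 3) ≈ 614.33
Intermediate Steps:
E = -882 (E = Add(3, Mul(-1, 885)) = Add(3, -885) = -882)
k = 521 (k = Add(1403, -882) = 521)
j = Rational(280, 3) (j = Mul(Rational(-1, 9), Mul(Mul(12, -7), 10)) = Mul(Rational(-1, 9), Mul(-84, 10)) = Mul(Rational(-1, 9), -840) = Rational(280, 3) ≈ 93.333)
Add(k, j) = Add(521, Rational(280, 3)) = Rational(1843, 3)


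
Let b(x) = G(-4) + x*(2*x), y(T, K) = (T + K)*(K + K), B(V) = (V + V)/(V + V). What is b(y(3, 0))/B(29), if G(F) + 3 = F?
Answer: -7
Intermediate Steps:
B(V) = 1 (B(V) = (2*V)/((2*V)) = (2*V)*(1/(2*V)) = 1)
y(T, K) = 2*K*(K + T) (y(T, K) = (K + T)*(2*K) = 2*K*(K + T))
G(F) = -3 + F
b(x) = -7 + 2*x² (b(x) = (-3 - 4) + x*(2*x) = -7 + 2*x²)
b(y(3, 0))/B(29) = (-7 + 2*(2*0*(0 + 3))²)/1 = (-7 + 2*(2*0*3)²)*1 = (-7 + 2*0²)*1 = (-7 + 2*0)*1 = (-7 + 0)*1 = -7*1 = -7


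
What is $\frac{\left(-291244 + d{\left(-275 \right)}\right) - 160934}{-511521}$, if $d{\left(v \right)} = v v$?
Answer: $\frac{376553}{511521} \approx 0.73614$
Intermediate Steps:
$d{\left(v \right)} = v^{2}$
$\frac{\left(-291244 + d{\left(-275 \right)}\right) - 160934}{-511521} = \frac{\left(-291244 + \left(-275\right)^{2}\right) - 160934}{-511521} = \left(\left(-291244 + 75625\right) - 160934\right) \left(- \frac{1}{511521}\right) = \left(-215619 - 160934\right) \left(- \frac{1}{511521}\right) = \left(-376553\right) \left(- \frac{1}{511521}\right) = \frac{376553}{511521}$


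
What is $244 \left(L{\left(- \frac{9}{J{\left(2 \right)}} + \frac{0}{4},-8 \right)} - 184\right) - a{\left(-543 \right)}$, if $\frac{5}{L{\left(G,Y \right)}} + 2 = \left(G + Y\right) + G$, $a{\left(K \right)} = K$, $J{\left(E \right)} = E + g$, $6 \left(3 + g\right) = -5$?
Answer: $-51063$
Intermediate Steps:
$g = - \frac{23}{6}$ ($g = -3 + \frac{1}{6} \left(-5\right) = -3 - \frac{5}{6} = - \frac{23}{6} \approx -3.8333$)
$J{\left(E \right)} = - \frac{23}{6} + E$ ($J{\left(E \right)} = E - \frac{23}{6} = - \frac{23}{6} + E$)
$L{\left(G,Y \right)} = \frac{5}{-2 + Y + 2 G}$ ($L{\left(G,Y \right)} = \frac{5}{-2 + \left(\left(G + Y\right) + G\right)} = \frac{5}{-2 + \left(Y + 2 G\right)} = \frac{5}{-2 + Y + 2 G}$)
$244 \left(L{\left(- \frac{9}{J{\left(2 \right)}} + \frac{0}{4},-8 \right)} - 184\right) - a{\left(-543 \right)} = 244 \left(\frac{5}{-2 - 8 + 2 \left(- \frac{9}{- \frac{23}{6} + 2} + \frac{0}{4}\right)} - 184\right) - -543 = 244 \left(\frac{5}{-2 - 8 + 2 \left(- \frac{9}{- \frac{11}{6}} + 0 \cdot \frac{1}{4}\right)} - 184\right) + 543 = 244 \left(\frac{5}{-2 - 8 + 2 \left(\left(-9\right) \left(- \frac{6}{11}\right) + 0\right)} - 184\right) + 543 = 244 \left(\frac{5}{-2 - 8 + 2 \left(\frac{54}{11} + 0\right)} - 184\right) + 543 = 244 \left(\frac{5}{-2 - 8 + 2 \cdot \frac{54}{11}} - 184\right) + 543 = 244 \left(\frac{5}{-2 - 8 + \frac{108}{11}} - 184\right) + 543 = 244 \left(\frac{5}{- \frac{2}{11}} - 184\right) + 543 = 244 \left(5 \left(- \frac{11}{2}\right) - 184\right) + 543 = 244 \left(- \frac{55}{2} - 184\right) + 543 = 244 \left(- \frac{423}{2}\right) + 543 = -51606 + 543 = -51063$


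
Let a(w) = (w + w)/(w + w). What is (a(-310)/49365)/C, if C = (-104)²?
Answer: 1/533931840 ≈ 1.8729e-9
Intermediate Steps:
a(w) = 1 (a(w) = (2*w)/((2*w)) = (2*w)*(1/(2*w)) = 1)
C = 10816
(a(-310)/49365)/C = (1/49365)/10816 = (1*(1/49365))*(1/10816) = (1/49365)*(1/10816) = 1/533931840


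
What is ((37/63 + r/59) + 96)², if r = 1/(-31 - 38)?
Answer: 68183399640976/7308711081 ≈ 9329.1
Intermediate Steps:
r = -1/69 (r = 1/(-69) = -1/69 ≈ -0.014493)
((37/63 + r/59) + 96)² = ((37/63 - 1/69/59) + 96)² = ((37*(1/63) - 1/69*1/59) + 96)² = ((37/63 - 1/4071) + 96)² = (50188/85491 + 96)² = (8257324/85491)² = 68183399640976/7308711081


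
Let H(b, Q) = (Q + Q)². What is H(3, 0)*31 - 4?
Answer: -4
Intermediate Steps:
H(b, Q) = 4*Q² (H(b, Q) = (2*Q)² = 4*Q²)
H(3, 0)*31 - 4 = (4*0²)*31 - 4 = (4*0)*31 - 4 = 0*31 - 4 = 0 - 4 = -4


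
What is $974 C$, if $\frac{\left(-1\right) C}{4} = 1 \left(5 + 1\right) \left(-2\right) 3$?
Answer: $140256$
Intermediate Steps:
$C = 144$ ($C = - 4 \cdot 1 \left(5 + 1\right) \left(-2\right) 3 = - 4 \cdot 1 \cdot 6 \left(-2\right) 3 = - 4 \cdot 6 \left(-2\right) 3 = - 4 \left(\left(-12\right) 3\right) = \left(-4\right) \left(-36\right) = 144$)
$974 C = 974 \cdot 144 = 140256$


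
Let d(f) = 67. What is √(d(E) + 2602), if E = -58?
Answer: √2669 ≈ 51.662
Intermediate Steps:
√(d(E) + 2602) = √(67 + 2602) = √2669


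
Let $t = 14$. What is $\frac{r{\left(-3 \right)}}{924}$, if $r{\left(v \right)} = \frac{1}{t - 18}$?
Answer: $- \frac{1}{3696} \approx -0.00027056$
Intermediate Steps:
$r{\left(v \right)} = - \frac{1}{4}$ ($r{\left(v \right)} = \frac{1}{14 - 18} = \frac{1}{-4} = - \frac{1}{4}$)
$\frac{r{\left(-3 \right)}}{924} = - \frac{1}{4 \cdot 924} = \left(- \frac{1}{4}\right) \frac{1}{924} = - \frac{1}{3696}$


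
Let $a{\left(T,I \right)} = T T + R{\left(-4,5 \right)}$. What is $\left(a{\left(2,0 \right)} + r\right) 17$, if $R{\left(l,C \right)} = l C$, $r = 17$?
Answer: $17$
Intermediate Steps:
$R{\left(l,C \right)} = C l$
$a{\left(T,I \right)} = -20 + T^{2}$ ($a{\left(T,I \right)} = T T + 5 \left(-4\right) = T^{2} - 20 = -20 + T^{2}$)
$\left(a{\left(2,0 \right)} + r\right) 17 = \left(\left(-20 + 2^{2}\right) + 17\right) 17 = \left(\left(-20 + 4\right) + 17\right) 17 = \left(-16 + 17\right) 17 = 1 \cdot 17 = 17$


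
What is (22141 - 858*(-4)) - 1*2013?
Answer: 23560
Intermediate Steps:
(22141 - 858*(-4)) - 1*2013 = (22141 - 1*(-3432)) - 2013 = (22141 + 3432) - 2013 = 25573 - 2013 = 23560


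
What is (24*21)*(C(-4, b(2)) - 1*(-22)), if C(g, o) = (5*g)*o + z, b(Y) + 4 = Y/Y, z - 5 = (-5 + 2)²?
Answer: 48384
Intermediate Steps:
z = 14 (z = 5 + (-5 + 2)² = 5 + (-3)² = 5 + 9 = 14)
b(Y) = -3 (b(Y) = -4 + Y/Y = -4 + 1 = -3)
C(g, o) = 14 + 5*g*o (C(g, o) = (5*g)*o + 14 = 5*g*o + 14 = 14 + 5*g*o)
(24*21)*(C(-4, b(2)) - 1*(-22)) = (24*21)*((14 + 5*(-4)*(-3)) - 1*(-22)) = 504*((14 + 60) + 22) = 504*(74 + 22) = 504*96 = 48384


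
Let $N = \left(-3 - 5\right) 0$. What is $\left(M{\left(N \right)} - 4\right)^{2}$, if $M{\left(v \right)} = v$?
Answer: $16$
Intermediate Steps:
$N = 0$ ($N = \left(-8\right) 0 = 0$)
$\left(M{\left(N \right)} - 4\right)^{2} = \left(0 - 4\right)^{2} = \left(-4\right)^{2} = 16$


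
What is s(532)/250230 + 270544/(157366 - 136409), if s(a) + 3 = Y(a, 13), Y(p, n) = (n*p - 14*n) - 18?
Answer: 3570468919/276003690 ≈ 12.936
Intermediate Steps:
Y(p, n) = -18 - 14*n + n*p (Y(p, n) = (-14*n + n*p) - 18 = -18 - 14*n + n*p)
s(a) = -203 + 13*a (s(a) = -3 + (-18 - 14*13 + 13*a) = -3 + (-18 - 182 + 13*a) = -3 + (-200 + 13*a) = -203 + 13*a)
s(532)/250230 + 270544/(157366 - 136409) = (-203 + 13*532)/250230 + 270544/(157366 - 136409) = (-203 + 6916)*(1/250230) + 270544/20957 = 6713*(1/250230) + 270544*(1/20957) = 6713/250230 + 270544/20957 = 3570468919/276003690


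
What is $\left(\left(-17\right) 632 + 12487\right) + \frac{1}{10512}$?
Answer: $\frac{18322417}{10512} \approx 1743.0$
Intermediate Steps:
$\left(\left(-17\right) 632 + 12487\right) + \frac{1}{10512} = \left(-10744 + 12487\right) + \frac{1}{10512} = 1743 + \frac{1}{10512} = \frac{18322417}{10512}$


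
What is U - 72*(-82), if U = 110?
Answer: 6014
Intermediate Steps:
U - 72*(-82) = 110 - 72*(-82) = 110 + 5904 = 6014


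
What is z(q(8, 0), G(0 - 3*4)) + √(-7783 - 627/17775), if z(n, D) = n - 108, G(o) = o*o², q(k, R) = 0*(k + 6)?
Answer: -108 + 2*I*√2732283177/1185 ≈ -108.0 + 88.222*I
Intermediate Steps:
q(k, R) = 0 (q(k, R) = 0*(6 + k) = 0)
G(o) = o³
z(n, D) = -108 + n
z(q(8, 0), G(0 - 3*4)) + √(-7783 - 627/17775) = (-108 + 0) + √(-7783 - 627/17775) = -108 + √(-7783 - 627*1/17775) = -108 + √(-7783 - 209/5925) = -108 + √(-46114484/5925) = -108 + 2*I*√2732283177/1185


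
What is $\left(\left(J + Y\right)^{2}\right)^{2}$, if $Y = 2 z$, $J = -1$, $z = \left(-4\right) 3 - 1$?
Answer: $531441$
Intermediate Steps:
$z = -13$ ($z = -12 - 1 = -13$)
$Y = -26$ ($Y = 2 \left(-13\right) = -26$)
$\left(\left(J + Y\right)^{2}\right)^{2} = \left(\left(-1 - 26\right)^{2}\right)^{2} = \left(\left(-27\right)^{2}\right)^{2} = 729^{2} = 531441$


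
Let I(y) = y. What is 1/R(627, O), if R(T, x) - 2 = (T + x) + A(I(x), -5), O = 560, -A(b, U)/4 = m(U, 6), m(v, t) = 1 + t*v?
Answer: 1/1305 ≈ 0.00076628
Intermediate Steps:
A(b, U) = -4 - 24*U (A(b, U) = -4*(1 + 6*U) = -4 - 24*U)
R(T, x) = 118 + T + x (R(T, x) = 2 + ((T + x) + (-4 - 24*(-5))) = 2 + ((T + x) + (-4 + 120)) = 2 + ((T + x) + 116) = 2 + (116 + T + x) = 118 + T + x)
1/R(627, O) = 1/(118 + 627 + 560) = 1/1305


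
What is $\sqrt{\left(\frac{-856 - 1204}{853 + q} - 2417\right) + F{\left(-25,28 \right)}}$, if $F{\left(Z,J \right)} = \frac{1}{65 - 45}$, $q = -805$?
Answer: $\frac{i \sqrt{553470}}{15} \approx 49.597 i$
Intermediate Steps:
$F{\left(Z,J \right)} = \frac{1}{20}$
$\sqrt{\left(\frac{-856 - 1204}{853 + q} - 2417\right) + F{\left(-25,28 \right)}} = \sqrt{\left(\frac{-856 - 1204}{853 - 805} - 2417\right) + \frac{1}{20}} = \sqrt{\left(- \frac{2060}{48} - 2417\right) + \frac{1}{20}} = \sqrt{\left(\left(-2060\right) \frac{1}{48} - 2417\right) + \frac{1}{20}} = \sqrt{\left(- \frac{515}{12} - 2417\right) + \frac{1}{20}} = \sqrt{- \frac{29519}{12} + \frac{1}{20}} = \sqrt{- \frac{36898}{15}} = \frac{i \sqrt{553470}}{15}$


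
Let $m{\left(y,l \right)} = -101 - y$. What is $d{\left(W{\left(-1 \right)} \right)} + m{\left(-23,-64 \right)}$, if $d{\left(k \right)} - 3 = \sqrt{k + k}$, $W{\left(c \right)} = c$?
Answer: $-75 + i \sqrt{2} \approx -75.0 + 1.4142 i$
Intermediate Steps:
$d{\left(k \right)} = 3 + \sqrt{2} \sqrt{k}$ ($d{\left(k \right)} = 3 + \sqrt{k + k} = 3 + \sqrt{2 k} = 3 + \sqrt{2} \sqrt{k}$)
$d{\left(W{\left(-1 \right)} \right)} + m{\left(-23,-64 \right)} = \left(3 + \sqrt{2} \sqrt{-1}\right) - 78 = \left(3 + \sqrt{2} i\right) + \left(-101 + 23\right) = \left(3 + i \sqrt{2}\right) - 78 = -75 + i \sqrt{2}$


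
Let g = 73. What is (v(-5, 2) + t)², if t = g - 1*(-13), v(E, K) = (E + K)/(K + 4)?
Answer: 29241/4 ≈ 7310.3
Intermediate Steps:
v(E, K) = (E + K)/(4 + K)
t = 86 (t = 73 - 1*(-13) = 73 + 13 = 86)
(v(-5, 2) + t)² = ((-5 + 2)/(4 + 2) + 86)² = (-3/6 + 86)² = ((⅙)*(-3) + 86)² = (-½ + 86)² = (171/2)² = 29241/4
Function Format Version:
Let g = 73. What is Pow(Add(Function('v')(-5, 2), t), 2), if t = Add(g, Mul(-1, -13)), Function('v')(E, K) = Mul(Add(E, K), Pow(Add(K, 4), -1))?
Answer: Rational(29241, 4) ≈ 7310.3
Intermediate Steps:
Function('v')(E, K) = Mul(Pow(Add(4, K), -1), Add(E, K)) (Function('v')(E, K) = Mul(Add(E, K), Pow(Add(4, K), -1)) = Mul(Pow(Add(4, K), -1), Add(E, K)))
t = 86 (t = Add(73, Mul(-1, -13)) = Add(73, 13) = 86)
Pow(Add(Function('v')(-5, 2), t), 2) = Pow(Add(Mul(Pow(Add(4, 2), -1), Add(-5, 2)), 86), 2) = Pow(Add(Mul(Pow(6, -1), -3), 86), 2) = Pow(Add(Mul(Rational(1, 6), -3), 86), 2) = Pow(Add(Rational(-1, 2), 86), 2) = Pow(Rational(171, 2), 2) = Rational(29241, 4)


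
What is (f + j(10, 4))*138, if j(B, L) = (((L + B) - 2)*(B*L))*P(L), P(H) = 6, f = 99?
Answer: 411102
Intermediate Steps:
j(B, L) = 6*B*L*(-2 + B + L) (j(B, L) = (((L + B) - 2)*(B*L))*6 = (((B + L) - 2)*(B*L))*6 = ((-2 + B + L)*(B*L))*6 = (B*L*(-2 + B + L))*6 = 6*B*L*(-2 + B + L))
(f + j(10, 4))*138 = (99 + 6*10*4*(-2 + 10 + 4))*138 = (99 + 6*10*4*12)*138 = (99 + 2880)*138 = 2979*138 = 411102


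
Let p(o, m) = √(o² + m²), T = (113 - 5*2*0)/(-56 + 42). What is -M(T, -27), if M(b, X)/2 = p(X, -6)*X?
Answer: 162*√85 ≈ 1493.6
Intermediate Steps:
T = -113/14 (T = (113 - 10*0)/(-14) = (113 + 0)*(-1/14) = 113*(-1/14) = -113/14 ≈ -8.0714)
p(o, m) = √(m² + o²)
M(b, X) = 2*X*√(36 + X²) (M(b, X) = 2*(√((-6)² + X²)*X) = 2*(√(36 + X²)*X) = 2*(X*√(36 + X²)) = 2*X*√(36 + X²))
-M(T, -27) = -2*(-27)*√(36 + (-27)²) = -2*(-27)*√(36 + 729) = -2*(-27)*√765 = -2*(-27)*3*√85 = -(-162)*√85 = 162*√85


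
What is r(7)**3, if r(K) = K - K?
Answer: 0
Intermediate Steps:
r(K) = 0
r(7)**3 = 0**3 = 0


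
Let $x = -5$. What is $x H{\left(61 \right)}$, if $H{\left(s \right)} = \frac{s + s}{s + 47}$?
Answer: $- \frac{305}{54} \approx -5.6481$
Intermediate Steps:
$H{\left(s \right)} = \frac{2 s}{47 + s}$
$x H{\left(61 \right)} = - 5 \cdot 2 \cdot 61 \frac{1}{47 + 61} = - 5 \cdot 2 \cdot 61 \cdot \frac{1}{108} = \left(-5\right) \frac{61}{54} = - \frac{305}{54}$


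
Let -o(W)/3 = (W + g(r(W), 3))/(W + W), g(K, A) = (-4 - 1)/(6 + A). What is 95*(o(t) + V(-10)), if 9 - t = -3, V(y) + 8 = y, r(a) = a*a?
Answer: -132905/72 ≈ -1845.9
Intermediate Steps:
r(a) = a²
V(y) = -8 + y
g(K, A) = -5/(6 + A)
t = 12 (t = 9 - 1*(-3) = 9 + 3 = 12)
o(W) = -3*(-5/9 + W)/(2*W) (o(W) = -3*(W - 5/(6 + 3))/(W + W) = -3*(W - 5/9)/(2*W) = -3*(W - 5*⅑)*1/(2*W) = -3*(W - 5/9)*1/(2*W) = -3*(-5/9 + W)*1/(2*W) = -3*(-5/9 + W)/(2*W))
95*(o(t) + V(-10)) = 95*((⅙)*(5 - 9*12)/12 + (-8 - 10)) = 95*((⅙)*(1/12)*(5 - 108) - 18) = 95*((⅙)*(1/12)*(-103) - 18) = 95*(-103/72 - 18) = 95*(-1399/72) = -132905/72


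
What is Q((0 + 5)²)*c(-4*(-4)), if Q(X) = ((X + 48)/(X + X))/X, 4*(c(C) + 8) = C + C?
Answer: 0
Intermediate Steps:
c(C) = -8 + C/2 (c(C) = -8 + (C + C)/4 = -8 + (2*C)/4 = -8 + C/2)
Q(X) = (48 + X)/(2*X²) (Q(X) = ((48 + X)/((2*X)))/X = ((48 + X)*(1/(2*X)))/X = ((48 + X)/(2*X))/X = (48 + X)/(2*X²))
Q((0 + 5)²)*c(-4*(-4)) = ((48 + (0 + 5)²)/(2*((0 + 5)²)²))*(-8 + (-4*(-4))/2) = ((48 + 5²)/(2*(5²)²))*(-8 + (½)*16) = ((½)*(48 + 25)/25²)*(-8 + 8) = ((½)*(1/625)*73)*0 = (73/1250)*0 = 0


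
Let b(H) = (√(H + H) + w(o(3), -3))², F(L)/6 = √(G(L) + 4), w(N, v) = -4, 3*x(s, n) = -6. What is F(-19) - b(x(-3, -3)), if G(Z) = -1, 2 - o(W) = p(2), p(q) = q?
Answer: -12 + 6*√3 + 16*I ≈ -1.6077 + 16.0*I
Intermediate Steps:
o(W) = 0 (o(W) = 2 - 1*2 = 2 - 2 = 0)
x(s, n) = -2 (x(s, n) = (⅓)*(-6) = -2)
F(L) = 6*√3 (F(L) = 6*√(-1 + 4) = 6*√3)
b(H) = (-4 + √2*√H)² (b(H) = (√(H + H) - 4)² = (√(2*H) - 4)² = (√2*√H - 4)² = (-4 + √2*√H)²)
F(-19) - b(x(-3, -3)) = 6*√3 - (-4 + √2*√(-2))² = 6*√3 - (-4 + √2*(I*√2))² = 6*√3 - (-4 + 2*I)² = -(-4 + 2*I)² + 6*√3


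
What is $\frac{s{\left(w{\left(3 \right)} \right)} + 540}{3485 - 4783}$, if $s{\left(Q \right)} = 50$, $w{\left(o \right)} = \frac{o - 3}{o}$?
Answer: $- \frac{5}{11} \approx -0.45455$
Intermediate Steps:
$w{\left(o \right)} = \frac{-3 + o}{o}$
$\frac{s{\left(w{\left(3 \right)} \right)} + 540}{3485 - 4783} = \frac{50 + 540}{3485 - 4783} = \frac{590}{-1298} = 590 \left(- \frac{1}{1298}\right) = - \frac{5}{11}$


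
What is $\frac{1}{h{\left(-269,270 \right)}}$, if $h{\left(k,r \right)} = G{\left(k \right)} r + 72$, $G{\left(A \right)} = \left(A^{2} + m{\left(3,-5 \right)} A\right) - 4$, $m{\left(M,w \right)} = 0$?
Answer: $\frac{1}{19536462} \approx 5.1186 \cdot 10^{-8}$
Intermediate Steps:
$G{\left(A \right)} = -4 + A^{2}$ ($G{\left(A \right)} = \left(A^{2} + 0 A\right) - 4 = \left(A^{2} + 0\right) - 4 = A^{2} - 4 = -4 + A^{2}$)
$h{\left(k,r \right)} = 72 + r \left(-4 + k^{2}\right)$ ($h{\left(k,r \right)} = \left(-4 + k^{2}\right) r + 72 = r \left(-4 + k^{2}\right) + 72 = 72 + r \left(-4 + k^{2}\right)$)
$\frac{1}{h{\left(-269,270 \right)}} = \frac{1}{72 + 270 \left(-4 + \left(-269\right)^{2}\right)} = \frac{1}{72 + 270 \left(-4 + 72361\right)} = \frac{1}{72 + 270 \cdot 72357} = \frac{1}{72 + 19536390} = \frac{1}{19536462}$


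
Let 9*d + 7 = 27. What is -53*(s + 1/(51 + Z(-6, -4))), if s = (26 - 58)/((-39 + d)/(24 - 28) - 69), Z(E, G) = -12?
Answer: -2495293/83967 ≈ -29.718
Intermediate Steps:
d = 20/9 (d = -7/9 + (⅑)*27 = -7/9 + 3 = 20/9 ≈ 2.2222)
s = 1152/2153 (s = (26 - 58)/((-39 + 20/9)/(24 - 28) - 69) = -32/(-331/9/(-4) - 69) = -32/(-331/9*(-¼) - 69) = -32/(331/36 - 69) = -32/(-2153/36) = -32*(-36/2153) = 1152/2153 ≈ 0.53507)
-53*(s + 1/(51 + Z(-6, -4))) = -53*(1152/2153 + 1/(51 - 12)) = -53*(1152/2153 + 1/39) = -53*47081/83967 = -2495293/83967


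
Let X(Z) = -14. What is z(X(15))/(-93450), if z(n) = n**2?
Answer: -14/6675 ≈ -0.0020974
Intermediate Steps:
z(X(15))/(-93450) = (-14)**2/(-93450) = 196*(-1/93450) = -14/6675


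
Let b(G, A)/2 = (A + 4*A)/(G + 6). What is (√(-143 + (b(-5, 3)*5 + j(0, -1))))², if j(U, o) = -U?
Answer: 7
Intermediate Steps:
b(G, A) = 10*A/(6 + G) (b(G, A) = 2*((A + 4*A)/(G + 6)) = 2*((5*A)/(6 + G)) = 2*(5*A/(6 + G)) = 10*A/(6 + G))
(√(-143 + (b(-5, 3)*5 + j(0, -1))))² = (√(-143 + ((10*3/(6 - 5))*5 - 1*0)))² = (√(-143 + ((10*3/1)*5 + 0)))² = (√(-143 + ((10*3*1)*5 + 0)))² = (√(-143 + (30*5 + 0)))² = (√(-143 + (150 + 0)))² = (√(-143 + 150))² = (√7)² = 7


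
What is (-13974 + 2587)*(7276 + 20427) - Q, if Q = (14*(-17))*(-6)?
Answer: -315455489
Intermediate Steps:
Q = 1428 (Q = -238*(-6) = 1428)
(-13974 + 2587)*(7276 + 20427) - Q = (-13974 + 2587)*(7276 + 20427) - 1*1428 = -11387*27703 - 1428 = -315454061 - 1428 = -315455489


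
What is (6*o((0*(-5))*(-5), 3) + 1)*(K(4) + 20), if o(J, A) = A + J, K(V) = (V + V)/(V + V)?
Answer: 399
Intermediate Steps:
K(V) = 1 (K(V) = (2*V)/((2*V)) = (2*V)*(1/(2*V)) = 1)
(6*o((0*(-5))*(-5), 3) + 1)*(K(4) + 20) = (6*(3 + (0*(-5))*(-5)) + 1)*(1 + 20) = (6*(3 + 0*(-5)) + 1)*21 = (6*(3 + 0) + 1)*21 = (6*3 + 1)*21 = (18 + 1)*21 = 19*21 = 399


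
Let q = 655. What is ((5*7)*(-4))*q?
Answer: -91700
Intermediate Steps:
((5*7)*(-4))*q = ((5*7)*(-4))*655 = (35*(-4))*655 = -140*655 = -91700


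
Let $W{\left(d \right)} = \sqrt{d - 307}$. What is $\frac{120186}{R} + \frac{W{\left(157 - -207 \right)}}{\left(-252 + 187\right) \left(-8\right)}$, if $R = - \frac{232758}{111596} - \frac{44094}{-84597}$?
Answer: $- \frac{189106397531172}{2461652417} + \frac{\sqrt{57}}{520} \approx -76821.0$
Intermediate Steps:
$W{\left(d \right)} = \sqrt{-307 + d}$
$R = - \frac{2461652417}{1573447802}$ ($R = \left(-232758\right) \frac{1}{111596} - - \frac{14698}{28199} = - \frac{116379}{55798} + \frac{14698}{28199} = - \frac{2461652417}{1573447802} \approx -1.5645$)
$\frac{120186}{R} + \frac{W{\left(157 - -207 \right)}}{\left(-252 + 187\right) \left(-8\right)} = \frac{120186}{- \frac{2461652417}{1573447802}} + \frac{\sqrt{-307 + \left(157 - -207\right)}}{\left(-252 + 187\right) \left(-8\right)} = 120186 \left(- \frac{1573447802}{2461652417}\right) + \frac{\sqrt{-307 + \left(157 + 207\right)}}{\left(-65\right) \left(-8\right)} = - \frac{189106397531172}{2461652417} + \frac{\sqrt{-307 + 364}}{520} = - \frac{189106397531172}{2461652417} + \sqrt{57} \cdot \frac{1}{520} = - \frac{189106397531172}{2461652417} + \frac{\sqrt{57}}{520}$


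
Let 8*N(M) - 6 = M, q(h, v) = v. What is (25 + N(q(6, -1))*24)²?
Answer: 1600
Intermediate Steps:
N(M) = ¾ + M/8
(25 + N(q(6, -1))*24)² = (25 + (¾ + (⅛)*(-1))*24)² = (25 + (¾ - ⅛)*24)² = (25 + (5/8)*24)² = (25 + 15)² = 40² = 1600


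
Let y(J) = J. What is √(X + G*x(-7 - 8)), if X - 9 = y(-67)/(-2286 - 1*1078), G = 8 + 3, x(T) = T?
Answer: I*√524717/58 ≈ 12.489*I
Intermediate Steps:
G = 11
X = 30343/3364 (X = 9 - 67/(-2286 - 1*1078) = 9 - 67/(-2286 - 1078) = 9 - 67/(-3364) = 9 - 67*(-1/3364) = 9 + 67/3364 = 30343/3364 ≈ 9.0199)
√(X + G*x(-7 - 8)) = √(30343/3364 + 11*(-7 - 8)) = √(30343/3364 + 11*(-15)) = √(30343/3364 - 165) = √(-524717/3364) = I*√524717/58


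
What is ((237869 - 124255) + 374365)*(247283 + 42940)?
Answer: 141622729317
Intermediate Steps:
((237869 - 124255) + 374365)*(247283 + 42940) = (113614 + 374365)*290223 = 487979*290223 = 141622729317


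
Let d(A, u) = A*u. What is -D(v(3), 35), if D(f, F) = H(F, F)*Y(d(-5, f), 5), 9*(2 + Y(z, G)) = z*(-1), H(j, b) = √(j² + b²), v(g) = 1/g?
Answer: 1715*√2/27 ≈ 89.829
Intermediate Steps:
H(j, b) = √(b² + j²)
Y(z, G) = -2 - z/9 (Y(z, G) = -2 + (z*(-1))/9 = -2 + (-z)/9 = -2 - z/9)
D(f, F) = √2*√(F²)*(-2 + 5*f/9) (D(f, F) = √(F² + F²)*(-2 - (-5)*f/9) = √(2*F²)*(-2 + 5*f/9) = (√2*√(F²))*(-2 + 5*f/9) = √2*√(F²)*(-2 + 5*f/9))
-D(v(3), 35) = -√2*√(35²)*(-18 + 5/3)/9 = -√2*√1225*(-18 + 5*(⅓))/9 = -√2*35*(-18 + 5/3)/9 = -√2*35*(-49)/(9*3) = -(-1715)*√2/27 = 1715*√2/27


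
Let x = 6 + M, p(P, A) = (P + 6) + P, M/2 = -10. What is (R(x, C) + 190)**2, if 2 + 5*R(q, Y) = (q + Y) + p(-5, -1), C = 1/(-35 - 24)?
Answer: 3010607161/87025 ≈ 34595.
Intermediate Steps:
C = -1/59 (C = 1/(-59) = -1/59 ≈ -0.016949)
M = -20 (M = 2*(-10) = -20)
p(P, A) = 6 + 2*P (p(P, A) = (6 + P) + P = 6 + 2*P)
x = -14 (x = 6 - 20 = -14)
R(q, Y) = -6/5 + Y/5 + q/5 (R(q, Y) = -2/5 + ((q + Y) + (6 + 2*(-5)))/5 = -2/5 + ((Y + q) + (6 - 10))/5 = -2/5 + ((Y + q) - 4)/5 = -2/5 + (-4 + Y + q)/5 = -2/5 + (-4/5 + Y/5 + q/5) = -6/5 + Y/5 + q/5)
(R(x, C) + 190)**2 = ((-6/5 + (1/5)*(-1/59) + (1/5)*(-14)) + 190)**2 = ((-6/5 - 1/295 - 14/5) + 190)**2 = (-1181/295 + 190)**2 = (54869/295)**2 = 3010607161/87025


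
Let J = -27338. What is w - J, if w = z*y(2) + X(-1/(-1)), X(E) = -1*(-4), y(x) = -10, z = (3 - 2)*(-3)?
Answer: 27372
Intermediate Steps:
z = -3 (z = 1*(-3) = -3)
X(E) = 4
w = 34 (w = -3*(-10) + 4 = 30 + 4 = 34)
w - J = 34 - 1*(-27338) = 34 + 27338 = 27372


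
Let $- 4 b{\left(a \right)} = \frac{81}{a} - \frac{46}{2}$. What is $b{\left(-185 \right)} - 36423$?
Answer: $- \frac{6737171}{185} \approx -36417.0$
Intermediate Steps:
$b{\left(a \right)} = \frac{23}{4} - \frac{81}{4 a}$ ($b{\left(a \right)} = - \frac{\frac{81}{a} - \frac{46}{2}}{4} = - \frac{\frac{81}{a} - 23}{4} = - \frac{-23 + \frac{81}{a}}{4} = \frac{23}{4} - \frac{81}{4 a}$)
$b{\left(-185 \right)} - 36423 = \frac{-81 + 23 \left(-185\right)}{4 \left(-185\right)} - 36423 = \frac{1}{4} \left(- \frac{1}{185}\right) \left(-81 - 4255\right) - 36423 = \frac{1}{4} \left(- \frac{1}{185}\right) \left(-4336\right) - 36423 = \frac{1084}{185} - 36423 = - \frac{6737171}{185}$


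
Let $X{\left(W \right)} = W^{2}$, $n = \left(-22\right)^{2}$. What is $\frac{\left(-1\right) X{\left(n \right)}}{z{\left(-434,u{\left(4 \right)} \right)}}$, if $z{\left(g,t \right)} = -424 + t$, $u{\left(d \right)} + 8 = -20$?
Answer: $\frac{58564}{113} \approx 518.27$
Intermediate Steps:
$u{\left(d \right)} = -28$ ($u{\left(d \right)} = -8 - 20 = -28$)
$n = 484$
$\frac{\left(-1\right) X{\left(n \right)}}{z{\left(-434,u{\left(4 \right)} \right)}} = \frac{\left(-1\right) 484^{2}}{-424 - 28} = \frac{\left(-1\right) 234256}{-452} = \left(-234256\right) \left(- \frac{1}{452}\right) = \frac{58564}{113}$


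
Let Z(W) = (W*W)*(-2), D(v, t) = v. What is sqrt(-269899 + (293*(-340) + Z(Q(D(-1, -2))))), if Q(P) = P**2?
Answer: I*sqrt(369521) ≈ 607.88*I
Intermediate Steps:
Z(W) = -2*W**2 (Z(W) = W**2*(-2) = -2*W**2)
sqrt(-269899 + (293*(-340) + Z(Q(D(-1, -2))))) = sqrt(-269899 + (293*(-340) - 2*((-1)**2)**2)) = sqrt(-269899 + (-99620 - 2*1**2)) = sqrt(-269899 + (-99620 - 2*1)) = sqrt(-269899 + (-99620 - 2)) = sqrt(-269899 - 99622) = sqrt(-369521) = I*sqrt(369521)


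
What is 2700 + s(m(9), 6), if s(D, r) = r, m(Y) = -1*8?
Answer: 2706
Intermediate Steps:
m(Y) = -8
2700 + s(m(9), 6) = 2700 + 6 = 2706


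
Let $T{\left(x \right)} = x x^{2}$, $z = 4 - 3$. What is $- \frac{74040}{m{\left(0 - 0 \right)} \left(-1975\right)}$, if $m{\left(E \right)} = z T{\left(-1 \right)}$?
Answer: $- \frac{14808}{395} \approx -37.489$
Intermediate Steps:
$z = 1$
$T{\left(x \right)} = x^{3}$
$m{\left(E \right)} = -1$ ($m{\left(E \right)} = 1 \left(-1\right)^{3} = 1 \left(-1\right) = -1$)
$- \frac{74040}{m{\left(0 - 0 \right)} \left(-1975\right)} = - \frac{74040}{\left(-1\right) \left(-1975\right)} = - \frac{74040}{1975} = \left(-74040\right) \frac{1}{1975} = - \frac{14808}{395}$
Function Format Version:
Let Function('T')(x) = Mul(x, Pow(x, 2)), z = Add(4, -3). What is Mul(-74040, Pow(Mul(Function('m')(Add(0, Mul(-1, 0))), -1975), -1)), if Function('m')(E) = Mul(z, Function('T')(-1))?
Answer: Rational(-14808, 395) ≈ -37.489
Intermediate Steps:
z = 1
Function('T')(x) = Pow(x, 3)
Function('m')(E) = -1 (Function('m')(E) = Mul(1, Pow(-1, 3)) = Mul(1, -1) = -1)
Mul(-74040, Pow(Mul(Function('m')(Add(0, Mul(-1, 0))), -1975), -1)) = Mul(-74040, Pow(Mul(-1, -1975), -1)) = Mul(-74040, Pow(1975, -1)) = Mul(-74040, Rational(1, 1975)) = Rational(-14808, 395)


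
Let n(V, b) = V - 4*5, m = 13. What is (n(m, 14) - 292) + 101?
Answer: -198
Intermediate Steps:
n(V, b) = -20 + V (n(V, b) = V - 20 = -20 + V)
(n(m, 14) - 292) + 101 = ((-20 + 13) - 292) + 101 = (-7 - 292) + 101 = -299 + 101 = -198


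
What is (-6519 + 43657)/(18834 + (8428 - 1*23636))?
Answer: 18569/1813 ≈ 10.242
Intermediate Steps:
(-6519 + 43657)/(18834 + (8428 - 1*23636)) = 37138/(18834 + (8428 - 23636)) = 37138/(18834 - 15208) = 37138/3626 = 37138*(1/3626) = 18569/1813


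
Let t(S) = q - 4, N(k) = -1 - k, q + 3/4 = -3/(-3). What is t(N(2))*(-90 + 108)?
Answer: -135/2 ≈ -67.500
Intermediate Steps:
q = 1/4 (q = -3/4 - 3/(-3) = -3/4 - 3*(-1/3) = -3/4 + 1 = 1/4 ≈ 0.25000)
t(S) = -15/4 (t(S) = 1/4 - 4 = -15/4)
t(N(2))*(-90 + 108) = -15*(-90 + 108)/4 = -15/4*18 = -135/2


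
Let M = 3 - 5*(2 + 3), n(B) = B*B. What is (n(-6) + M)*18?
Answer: 252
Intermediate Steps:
n(B) = B**2
M = -22 (M = 3 - 5*5 = 3 - 25 = -22)
(n(-6) + M)*18 = ((-6)**2 - 22)*18 = (36 - 22)*18 = 14*18 = 252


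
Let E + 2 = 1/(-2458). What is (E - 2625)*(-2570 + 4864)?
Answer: -7406370549/1229 ≈ -6.0263e+6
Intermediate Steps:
E = -4917/2458 (E = -2 + 1/(-2458) = -2 - 1/2458 = -4917/2458 ≈ -2.0004)
(E - 2625)*(-2570 + 4864) = (-4917/2458 - 2625)*(-2570 + 4864) = -6457167/2458*2294 = -7406370549/1229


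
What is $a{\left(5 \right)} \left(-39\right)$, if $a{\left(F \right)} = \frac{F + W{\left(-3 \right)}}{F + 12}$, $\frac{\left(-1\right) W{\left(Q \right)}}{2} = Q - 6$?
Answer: $- \frac{897}{17} \approx -52.765$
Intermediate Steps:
$W{\left(Q \right)} = 12 - 2 Q$ ($W{\left(Q \right)} = - 2 \left(Q - 6\right) = - 2 \left(-6 + Q\right) = 12 - 2 Q$)
$a{\left(F \right)} = \frac{18 + F}{12 + F}$ ($a{\left(F \right)} = \frac{F + \left(12 - -6\right)}{F + 12} = \frac{F + \left(12 + 6\right)}{12 + F} = \frac{F + 18}{12 + F} = \frac{18 + F}{12 + F}$)
$a{\left(5 \right)} \left(-39\right) = \frac{18 + 5}{12 + 5} \left(-39\right) = \frac{1}{17} \cdot 23 \left(-39\right) = \frac{23}{17} \left(-39\right) = - \frac{897}{17}$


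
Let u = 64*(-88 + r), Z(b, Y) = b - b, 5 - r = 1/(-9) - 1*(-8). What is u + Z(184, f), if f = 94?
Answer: -52352/9 ≈ -5816.9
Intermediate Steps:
r = -26/9 (r = 5 - (1/(-9) - 1*(-8)) = 5 - (-⅑ + 8) = 5 - 1*71/9 = 5 - 71/9 = -26/9 ≈ -2.8889)
Z(b, Y) = 0
u = -52352/9 (u = 64*(-88 - 26/9) = 64*(-818/9) = -52352/9 ≈ -5816.9)
u + Z(184, f) = -52352/9 + 0 = -52352/9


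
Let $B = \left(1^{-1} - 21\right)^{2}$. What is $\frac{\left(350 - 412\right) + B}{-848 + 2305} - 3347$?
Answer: $- \frac{4876241}{1457} \approx -3346.8$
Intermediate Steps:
$B = 400$ ($B = \left(1 - 21\right)^{2} = \left(-20\right)^{2} = 400$)
$\frac{\left(350 - 412\right) + B}{-848 + 2305} - 3347 = \frac{\left(350 - 412\right) + 400}{-848 + 2305} - 3347 = \frac{\left(350 - 412\right) + 400}{1457} - 3347 = \left(-62 + 400\right) \frac{1}{1457} - 3347 = 338 \cdot \frac{1}{1457} - 3347 = \frac{338}{1457} - 3347 = - \frac{4876241}{1457}$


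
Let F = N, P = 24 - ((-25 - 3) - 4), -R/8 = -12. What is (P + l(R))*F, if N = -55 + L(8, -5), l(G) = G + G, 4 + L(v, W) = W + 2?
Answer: -15376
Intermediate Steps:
R = 96 (R = -8*(-12) = 96)
L(v, W) = -2 + W (L(v, W) = -4 + (W + 2) = -4 + (2 + W) = -2 + W)
l(G) = 2*G
P = 56 (P = 24 - (-28 - 4) = 24 - 1*(-32) = 24 + 32 = 56)
N = -62 (N = -55 + (-2 - 5) = -55 - 7 = -62)
F = -62
(P + l(R))*F = (56 + 2*96)*(-62) = (56 + 192)*(-62) = 248*(-62) = -15376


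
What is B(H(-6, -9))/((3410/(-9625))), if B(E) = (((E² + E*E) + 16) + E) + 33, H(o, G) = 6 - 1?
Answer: -9100/31 ≈ -293.55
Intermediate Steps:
H(o, G) = 5
B(E) = 49 + E + 2*E² (B(E) = (((E² + E²) + 16) + E) + 33 = ((2*E² + 16) + E) + 33 = ((16 + 2*E²) + E) + 33 = (16 + E + 2*E²) + 33 = 49 + E + 2*E²)
B(H(-6, -9))/((3410/(-9625))) = (49 + 5 + 2*5²)/((3410/(-9625))) = (49 + 5 + 2*25)/((3410*(-1/9625))) = (49 + 5 + 50)/(-62/175) = 104*(-175/62) = -9100/31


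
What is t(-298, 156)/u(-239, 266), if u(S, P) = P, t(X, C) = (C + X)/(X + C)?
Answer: 1/266 ≈ 0.0037594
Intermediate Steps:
t(X, C) = 1 (t(X, C) = (C + X)/(C + X) = 1)
t(-298, 156)/u(-239, 266) = 1/266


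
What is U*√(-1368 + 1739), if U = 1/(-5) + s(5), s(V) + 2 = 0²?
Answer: -11*√371/5 ≈ -42.375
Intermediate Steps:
s(V) = -2 (s(V) = -2 + 0² = -2 + 0 = -2)
U = -11/5 (U = 1/(-5) - 2 = -⅕ - 2 = -11/5 ≈ -2.2000)
U*√(-1368 + 1739) = -11*√(-1368 + 1739)/5 = -11*√371/5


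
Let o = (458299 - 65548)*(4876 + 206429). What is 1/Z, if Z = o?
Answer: 1/82990250055 ≈ 1.2050e-11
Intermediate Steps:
o = 82990250055 (o = 392751*211305 = 82990250055)
Z = 82990250055
1/Z = 1/82990250055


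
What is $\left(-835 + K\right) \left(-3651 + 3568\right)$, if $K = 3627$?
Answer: $-231736$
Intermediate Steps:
$\left(-835 + K\right) \left(-3651 + 3568\right) = \left(-835 + 3627\right) \left(-3651 + 3568\right) = 2792 \left(-83\right) = -231736$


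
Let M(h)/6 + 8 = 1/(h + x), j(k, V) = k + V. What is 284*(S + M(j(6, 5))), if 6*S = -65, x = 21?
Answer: -199865/12 ≈ -16655.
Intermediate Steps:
S = -65/6 (S = (⅙)*(-65) = -65/6 ≈ -10.833)
j(k, V) = V + k
M(h) = -48 + 6/(21 + h) (M(h) = -48 + 6/(h + 21) = -48 + 6/(21 + h))
284*(S + M(j(6, 5))) = 284*(-65/6 + 6*(-167 - 8*(5 + 6))/(21 + (5 + 6))) = 284*(-65/6 + 6*(-167 - 8*11)/(21 + 11)) = 284*(-65/6 + 6*(-167 - 88)/32) = 284*(-65/6 + 6*(1/32)*(-255)) = 284*(-65/6 - 765/16) = 284*(-2815/48) = -199865/12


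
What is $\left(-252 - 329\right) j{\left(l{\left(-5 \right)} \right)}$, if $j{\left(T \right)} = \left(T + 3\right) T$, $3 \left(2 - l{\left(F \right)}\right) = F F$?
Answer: $- \frac{110390}{9} \approx -12266.0$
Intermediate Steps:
$l{\left(F \right)} = 2 - \frac{F^{2}}{3}$ ($l{\left(F \right)} = 2 - \frac{F F}{3} = 2 - \frac{F^{2}}{3}$)
$j{\left(T \right)} = T \left(3 + T\right)$ ($j{\left(T \right)} = \left(3 + T\right) T = T \left(3 + T\right)$)
$\left(-252 - 329\right) j{\left(l{\left(-5 \right)} \right)} = \left(-252 - 329\right) \left(2 - \frac{\left(-5\right)^{2}}{3}\right) \left(3 + \left(2 - \frac{\left(-5\right)^{2}}{3}\right)\right) = - 581 \left(2 - \frac{25}{3}\right) \left(3 + \left(2 - \frac{25}{3}\right)\right) = - 581 \left(- \frac{19 \left(3 - \frac{19}{3}\right)}{3}\right) = - 581 \left(\left(- \frac{19}{3}\right) \left(- \frac{10}{3}\right)\right) = \left(-581\right) \frac{190}{9} = - \frac{110390}{9}$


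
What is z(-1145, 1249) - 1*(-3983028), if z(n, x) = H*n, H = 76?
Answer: 3896008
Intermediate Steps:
z(n, x) = 76*n
z(-1145, 1249) - 1*(-3983028) = 76*(-1145) - 1*(-3983028) = -87020 + 3983028 = 3896008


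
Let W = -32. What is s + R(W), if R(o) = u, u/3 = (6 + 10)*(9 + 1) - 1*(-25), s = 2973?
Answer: 3528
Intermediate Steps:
u = 555 (u = 3*((6 + 10)*(9 + 1) - 1*(-25)) = 3*(16*10 + 25) = 3*(160 + 25) = 3*185 = 555)
R(o) = 555
s + R(W) = 2973 + 555 = 3528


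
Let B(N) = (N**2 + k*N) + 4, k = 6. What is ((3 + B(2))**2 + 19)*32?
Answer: 17536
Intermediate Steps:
B(N) = 4 + N**2 + 6*N (B(N) = (N**2 + 6*N) + 4 = 4 + N**2 + 6*N)
((3 + B(2))**2 + 19)*32 = ((3 + (4 + 2**2 + 6*2))**2 + 19)*32 = ((3 + (4 + 4 + 12))**2 + 19)*32 = ((3 + 20)**2 + 19)*32 = (23**2 + 19)*32 = (529 + 19)*32 = 548*32 = 17536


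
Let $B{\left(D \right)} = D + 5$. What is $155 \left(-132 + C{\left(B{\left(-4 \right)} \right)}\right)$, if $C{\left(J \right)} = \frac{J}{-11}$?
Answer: $- \frac{225215}{11} \approx -20474.0$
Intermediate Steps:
$B{\left(D \right)} = 5 + D$
$C{\left(J \right)} = - \frac{J}{11}$ ($C{\left(J \right)} = J \left(- \frac{1}{11}\right) = - \frac{J}{11}$)
$155 \left(-132 + C{\left(B{\left(-4 \right)} \right)}\right) = 155 \left(-132 - \frac{5 - 4}{11}\right) = 155 \left(-132 - \frac{1}{11}\right) = 155 \left(- \frac{1453}{11}\right) = - \frac{225215}{11}$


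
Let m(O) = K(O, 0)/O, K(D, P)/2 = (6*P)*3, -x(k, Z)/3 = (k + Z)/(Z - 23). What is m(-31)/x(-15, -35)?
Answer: 0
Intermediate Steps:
x(k, Z) = -3*(Z + k)/(-23 + Z) (x(k, Z) = -3*(k + Z)/(Z - 23) = -3*(Z + k)/(-23 + Z))
K(D, P) = 36*P (K(D, P) = 2*((6*P)*3) = 2*(18*P) = 36*P)
m(O) = 0 (m(O) = (36*0)/O = 0/O = 0)
m(-31)/x(-15, -35) = 0/((3*(-1*(-35) - 1*(-15))/(-23 - 35))) = 0/((3*(35 + 15)/(-58))) = 0/((3*(-1/58)*50)) = 0/(-75/29) = 0*(-29/75) = 0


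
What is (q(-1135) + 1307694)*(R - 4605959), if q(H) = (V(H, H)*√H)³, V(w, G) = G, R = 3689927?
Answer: -1197889550208 - 1520176768729320000*I*√1135 ≈ -1.1979e+12 - 5.1214e+19*I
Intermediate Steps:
q(H) = H^(9/2) (q(H) = (H*√H)³ = (H^(3/2))³ = H^(9/2))
(q(-1135) + 1307694)*(R - 4605959) = ((-1135)^(9/2) + 1307694)*(3689927 - 4605959) = (1659523650625*I*√1135 + 1307694)*(-916032) = (1307694 + 1659523650625*I*√1135)*(-916032) = -1197889550208 - 1520176768729320000*I*√1135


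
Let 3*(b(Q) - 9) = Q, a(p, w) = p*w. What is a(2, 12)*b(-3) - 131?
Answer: 61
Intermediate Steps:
b(Q) = 9 + Q/3
a(2, 12)*b(-3) - 131 = (2*12)*(9 + (1/3)*(-3)) - 131 = 24*(9 - 1) - 131 = 24*8 - 131 = 192 - 131 = 61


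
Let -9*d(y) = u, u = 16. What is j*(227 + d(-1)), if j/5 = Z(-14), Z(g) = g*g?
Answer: 1986460/9 ≈ 2.2072e+5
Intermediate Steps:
Z(g) = g²
d(y) = -16/9 (d(y) = -⅑*16 = -16/9)
j = 980 (j = 5*(-14)² = 5*196 = 980)
j*(227 + d(-1)) = 980*(227 - 16/9) = 980*(2027/9) = 1986460/9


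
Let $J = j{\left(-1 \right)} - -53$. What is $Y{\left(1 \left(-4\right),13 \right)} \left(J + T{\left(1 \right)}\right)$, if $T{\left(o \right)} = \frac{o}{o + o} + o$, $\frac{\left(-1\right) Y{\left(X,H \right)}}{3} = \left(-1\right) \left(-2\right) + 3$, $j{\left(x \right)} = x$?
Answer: $- \frac{1605}{2} \approx -802.5$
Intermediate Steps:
$Y{\left(X,H \right)} = -15$ ($Y{\left(X,H \right)} = - 3 \left(\left(-1\right) \left(-2\right) + 3\right) = - 3 \left(2 + 3\right) = \left(-3\right) 5 = -15$)
$T{\left(o \right)} = \frac{1}{2} + o$ ($T{\left(o \right)} = \frac{o}{2 o} + o = \frac{1}{2 o} o + o = \frac{1}{2} + o$)
$J = 52$ ($J = -1 - -53 = -1 + 53 = 52$)
$Y{\left(1 \left(-4\right),13 \right)} \left(J + T{\left(1 \right)}\right) = - 15 \left(52 + \left(\frac{1}{2} + 1\right)\right) = - 15 \left(52 + \frac{3}{2}\right) = \left(-15\right) \frac{107}{2} = - \frac{1605}{2}$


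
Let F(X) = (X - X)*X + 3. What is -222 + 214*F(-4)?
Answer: 420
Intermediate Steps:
F(X) = 3 (F(X) = 0*X + 3 = 0 + 3 = 3)
-222 + 214*F(-4) = -222 + 214*3 = -222 + 642 = 420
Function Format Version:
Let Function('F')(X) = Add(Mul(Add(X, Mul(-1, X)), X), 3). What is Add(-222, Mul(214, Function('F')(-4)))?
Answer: 420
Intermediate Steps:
Function('F')(X) = 3 (Function('F')(X) = Add(Mul(0, X), 3) = Add(0, 3) = 3)
Add(-222, Mul(214, Function('F')(-4))) = Add(-222, Mul(214, 3)) = Add(-222, 642) = 420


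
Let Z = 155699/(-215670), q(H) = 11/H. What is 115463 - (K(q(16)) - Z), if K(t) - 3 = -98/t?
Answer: 274250298071/2372370 ≈ 1.1560e+5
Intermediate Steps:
K(t) = 3 - 98/t
Z = -155699/215670 (Z = 155699*(-1/215670) = -155699/215670 ≈ -0.72193)
115463 - (K(q(16)) - Z) = 115463 - ((3 - 98/(11/16)) - 1*(-155699/215670)) = 115463 - ((3 - 98/(11*(1/16))) + 155699/215670) = 115463 - ((3 - 98/11/16) + 155699/215670) = 115463 - ((3 - 98*16/11) + 155699/215670) = 115463 - ((3 - 1568/11) + 155699/215670) = 115463 - (-1535/11 + 155699/215670) = 115463 - 1*(-329340761/2372370) = 115463 + 329340761/2372370 = 274250298071/2372370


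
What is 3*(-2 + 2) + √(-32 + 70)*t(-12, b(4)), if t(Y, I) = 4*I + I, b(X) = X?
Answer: 20*√38 ≈ 123.29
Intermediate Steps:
t(Y, I) = 5*I
3*(-2 + 2) + √(-32 + 70)*t(-12, b(4)) = 3*(-2 + 2) + √(-32 + 70)*(5*4) = 3*0 + √38*20 = 0 + 20*√38 = 20*√38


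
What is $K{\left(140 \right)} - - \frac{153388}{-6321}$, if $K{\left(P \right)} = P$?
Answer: $\frac{731552}{6321} \approx 115.73$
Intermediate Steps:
$K{\left(140 \right)} - - \frac{153388}{-6321} = 140 - - \frac{153388}{-6321} = 140 - \left(-153388\right) \left(- \frac{1}{6321}\right) = 140 - \frac{153388}{6321} = \frac{731552}{6321}$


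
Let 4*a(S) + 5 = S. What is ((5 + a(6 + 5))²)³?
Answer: 4826809/64 ≈ 75419.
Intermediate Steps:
a(S) = -5/4 + S/4
((5 + a(6 + 5))²)³ = ((5 + (-5/4 + (6 + 5)/4))²)³ = ((5 + (-5/4 + (¼)*11))²)³ = ((5 + (-5/4 + 11/4))²)³ = ((5 + 3/2)²)³ = ((13/2)²)³ = (169/4)³ = 4826809/64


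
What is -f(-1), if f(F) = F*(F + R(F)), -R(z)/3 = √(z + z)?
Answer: -1 - 3*I*√2 ≈ -1.0 - 4.2426*I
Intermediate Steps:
R(z) = -3*√2*√z (R(z) = -3*√(z + z) = -3*√2*√z)
f(F) = F*(F - 3*√2*√F)
-f(-1) = -((-1)² - 3*√2*(-1)^(3/2)) = -(1 - 3*√2*(-I)) = -(1 + 3*I*√2) = -1 - 3*I*√2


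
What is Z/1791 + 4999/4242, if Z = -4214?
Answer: -2974193/2532474 ≈ -1.1744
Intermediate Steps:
Z/1791 + 4999/4242 = -4214/1791 + 4999/4242 = -2974193/2532474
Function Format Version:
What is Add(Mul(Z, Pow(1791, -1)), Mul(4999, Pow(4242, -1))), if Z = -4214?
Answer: Rational(-2974193, 2532474) ≈ -1.1744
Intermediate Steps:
Add(Mul(Z, Pow(1791, -1)), Mul(4999, Pow(4242, -1))) = Add(Mul(-4214, Pow(1791, -1)), Mul(4999, Pow(4242, -1))) = Add(Mul(-4214, Rational(1, 1791)), Mul(4999, Rational(1, 4242))) = Add(Rational(-4214, 1791), Rational(4999, 4242)) = Rational(-2974193, 2532474)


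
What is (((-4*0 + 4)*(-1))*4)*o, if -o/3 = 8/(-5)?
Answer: -384/5 ≈ -76.800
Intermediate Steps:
o = 24/5 (o = -24/(-5) = -24*(-1)/5 = -3*(-8/5) = 24/5 ≈ 4.8000)
(((-4*0 + 4)*(-1))*4)*o = (((-4*0 + 4)*(-1))*4)*(24/5) = (((0 + 4)*(-1))*4)*(24/5) = ((4*(-1))*4)*(24/5) = -4*4*(24/5) = -16*24/5 = -384/5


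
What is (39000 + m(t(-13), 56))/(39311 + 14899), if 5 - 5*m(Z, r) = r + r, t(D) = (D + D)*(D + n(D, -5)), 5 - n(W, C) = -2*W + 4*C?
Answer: 194893/271050 ≈ 0.71903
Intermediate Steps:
n(W, C) = 5 - 4*C + 2*W (n(W, C) = 5 - (-2*W + 4*C) = 5 + (-4*C + 2*W) = 5 - 4*C + 2*W)
t(D) = 2*D*(25 + 3*D) (t(D) = (D + D)*(D + (5 - 4*(-5) + 2*D)) = (2*D)*(D + (5 + 20 + 2*D)) = (2*D)*(D + (25 + 2*D)) = (2*D)*(25 + 3*D) = 2*D*(25 + 3*D))
m(Z, r) = 1 - 2*r/5 (m(Z, r) = 1 - (r + r)/5 = 1 - 2*r/5)
(39000 + m(t(-13), 56))/(39311 + 14899) = (39000 + (1 - 2/5*56))/(39311 + 14899) = (39000 + (1 - 112/5))/54210 = (39000 - 107/5)*(1/54210) = (194893/5)*(1/54210) = 194893/271050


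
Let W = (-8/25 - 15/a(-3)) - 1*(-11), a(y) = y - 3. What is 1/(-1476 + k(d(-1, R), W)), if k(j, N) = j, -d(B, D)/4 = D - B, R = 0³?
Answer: -1/1480 ≈ -0.00067568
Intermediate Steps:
R = 0
a(y) = -3 + y
d(B, D) = -4*D + 4*B (d(B, D) = -4*(D - B) = -4*D + 4*B)
W = 659/50 (W = (-8/25 - 15/(-3 - 3)) - 1*(-11) = (-8*1/25 - 15/(-6)) + 11 = (-8/25 - 15*(-⅙)) + 11 = (-8/25 + 5/2) + 11 = 109/50 + 11 = 659/50 ≈ 13.180)
1/(-1476 + k(d(-1, R), W)) = 1/(-1476 + (-4*0 + 4*(-1))) = 1/(-1476 + (0 - 4)) = 1/(-1476 - 4) = 1/(-1480) = -1/1480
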